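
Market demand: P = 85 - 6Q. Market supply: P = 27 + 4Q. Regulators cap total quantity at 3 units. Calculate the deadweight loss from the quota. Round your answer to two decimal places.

39.20

Unrestricted equilibrium: Q* = (85 - 27)/(6 + 4) = 5.8.
At Q = 3 the demand price is 85 - 6(3) = 67 and the supply price is 27 + 4(3) = 39.
Deadweight loss is the triangle between the curves from 3 to 5.8: (1/2)(67 - 39)(5.8 - 3) = 39.2.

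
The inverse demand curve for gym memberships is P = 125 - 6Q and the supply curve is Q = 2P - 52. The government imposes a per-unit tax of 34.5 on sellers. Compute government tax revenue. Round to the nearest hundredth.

Rewriting supply in inverse form: P = 26 + 0.5Q.
Without the tax, 125 - 6Q = 26 + 0.5Q so Q* = 15.2308 and P* = 33.6154.
With the tax, sellers need 34.5 more per unit: 125 - 6Q = 26 + 0.5Q + 34.5, so Q_t = 9.9231. Buyers pay P_b = 65.4615; sellers receive P_s = P_b - 34.5 = 30.9615.
Revenue is the tax times quantity traded: 34.5 x 9.9231 = 342.3462.

342.35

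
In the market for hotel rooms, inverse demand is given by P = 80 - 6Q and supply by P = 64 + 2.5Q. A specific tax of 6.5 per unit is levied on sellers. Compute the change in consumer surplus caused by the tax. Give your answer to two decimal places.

-6.88

Pre-tax equilibrium: 80 - 6Q = 64 + 2.5Q gives Q* = 1.8824, P* = 68.7059.
With the tax, sellers need 6.5 more per unit: 80 - 6Q = 64 + 2.5Q + 6.5, so Q_t = 1.1176. Buyers pay P_b = 73.2941; sellers receive P_s = P_b - 6.5 = 66.7941.
CS falls from (1/2)(1.8824)(11.2941) = 10.6298 to (1/2)(1.1176)(6.7059) = 3.7474, a change of -6.8824.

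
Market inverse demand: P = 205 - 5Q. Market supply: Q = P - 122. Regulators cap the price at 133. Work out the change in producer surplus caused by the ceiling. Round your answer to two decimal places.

Rewriting supply in inverse form: P = 122 + Q.
Free-market equilibrium: 205 - 5Q = 122 + Q gives Q* = 13.8333, P* = 135.8333.
At P = 133, sellers supply (133 - 122)/1 = 11 while buyers want more, so the quantity traded is 11 at price 133.
PS goes from (1/2)(13.8333)(13.8333) = 95.6806 to 60.5 (computed as (133 - 122)(11) - (1/2)(1)(11)^2), a change of -35.1806.

-35.18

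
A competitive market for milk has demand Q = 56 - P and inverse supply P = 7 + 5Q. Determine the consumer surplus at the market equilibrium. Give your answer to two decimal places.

33.35

Rewriting demand in inverse form: P = 56 - Q.
Equilibrium: 56 - Q = 7 + 5Q, so Q* = 8.1667 and P* = 47.8333.
CS is the area between the demand curve and P* from 0 to Q*: (1/2)(8.1667)(8.1667) = 33.3472.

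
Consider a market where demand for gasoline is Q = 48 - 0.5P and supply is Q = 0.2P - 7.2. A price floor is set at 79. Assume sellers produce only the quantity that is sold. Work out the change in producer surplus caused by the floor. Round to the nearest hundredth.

1.20

Rewriting demand in inverse form: P = 96 - 2Q.
Rewriting supply in inverse form: P = 36 + 5Q.
Free-market equilibrium: 96 - 2Q = 36 + 5Q gives Q* = 8.5714, P* = 78.8571.
At the floor price 79, quantity demanded is (96 - 79)/2 = 8.5; demand is the short side, so Q = 8.5 trades at P = 79.
PS goes from (1/2)(8.5714)(42.8571) = 183.6735 to 184.875 (computed as (79 - 36)(8.5) - (1/2)(5)(8.5)^2), a change of 1.2015.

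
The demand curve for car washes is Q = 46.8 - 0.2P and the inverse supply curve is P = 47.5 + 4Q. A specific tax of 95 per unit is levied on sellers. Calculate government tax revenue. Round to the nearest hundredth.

Rewriting demand in inverse form: P = 234 - 5Q.
Pre-tax equilibrium: 234 - 5Q = 47.5 + 4Q gives Q* = 20.7222, P* = 130.3889.
A tax on sellers shifts supply up by 95: 234 - 5Q = 47.5 + 4Q + 95, so Q_t = 10.1667. Buyers pay P_b = 183.1667; sellers receive P_s = P_b - 95 = 88.1667.
Tax revenue = t x Q_t = 95 x 10.1667 = 965.8333.

965.83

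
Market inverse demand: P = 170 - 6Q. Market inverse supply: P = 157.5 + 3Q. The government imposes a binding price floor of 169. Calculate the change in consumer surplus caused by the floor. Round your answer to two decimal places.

Free-market equilibrium: 170 - 6Q = 157.5 + 3Q gives Q* = 1.3889, P* = 161.6667.
At the floor price 169, quantity demanded is (170 - 169)/6 = 0.1667; demand is the short side, so Q = 0.1667 trades at P = 169.
CS goes from (1/2)(1.3889)(8.3333) = 5.787 to 0.0833 (computed as (170 - 169)(0.1667) - (1/2)(6)(0.1667)^2), a change of -5.7037.

-5.70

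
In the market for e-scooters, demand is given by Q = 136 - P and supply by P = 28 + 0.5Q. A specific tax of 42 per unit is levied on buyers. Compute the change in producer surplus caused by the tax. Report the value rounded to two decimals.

-812.00

Rewriting demand in inverse form: P = 136 - Q.
Pre-tax equilibrium: 136 - Q = 28 + 0.5Q gives Q* = 72, P* = 64.
With the tax, buyers' net willingness to pay falls by 42: (136 - 42) - Q = 28 + 0.5Q, so Q_t = 44. Buyers pay P_b = 92; sellers receive P_s = P_b - 42 = 50.
PS falls from (1/2)(72)(36) = 1296 to (1/2)(44)(22) = 484, a change of -812.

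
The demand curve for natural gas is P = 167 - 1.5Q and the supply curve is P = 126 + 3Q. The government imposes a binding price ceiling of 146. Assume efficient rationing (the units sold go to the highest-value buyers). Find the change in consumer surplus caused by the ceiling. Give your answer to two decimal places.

44.41

Without the control, 167 - 1.5Q = 126 + 3Q so Q* = 9.1111 and P* = 153.3333.
At P = 146, sellers supply (146 - 126)/3 = 6.6667 while buyers want more, so the quantity traded is 6.6667 at price 146.
CS goes from (1/2)(9.1111)(13.6667) = 62.2593 to 106.6667 (computed as (167 - 146)(6.6667) - (1/2)(1.5)(6.6667)^2), a change of 44.4074.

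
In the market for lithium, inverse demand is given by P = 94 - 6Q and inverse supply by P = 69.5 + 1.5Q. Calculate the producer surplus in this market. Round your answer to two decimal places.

Set 94 - 6Q = 69.5 + 1.5Q, which gives 24.5 = 7.5Q, so Q* = 3.2667 and P* = 94 - 6(3.2667) = 74.4.
The supply curve's price intercept is 69.5, so PS = (1/2)(Q*)(P* - 69.5) = (1/2)(3.2667)(4.9) = 8.0033.

8.00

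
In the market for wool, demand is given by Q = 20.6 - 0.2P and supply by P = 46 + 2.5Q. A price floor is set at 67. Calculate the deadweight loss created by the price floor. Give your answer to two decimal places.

Rewriting demand in inverse form: P = 103 - 5Q.
Without the control, 103 - 5Q = 46 + 2.5Q so Q* = 7.6 and P* = 65.
At P = 67, buyers demand (103 - 67)/5 = 7.2 while sellers would supply more, so the quantity traded is 7.2 at price 67.
The lost-trades triangle has base Q* - 7.2 = 0.4 and height equal to the gap between the curves at Q = 7.2, which is 67 - 64 = 3. DWL = (1/2)(0.4)(3) = 0.6.

0.60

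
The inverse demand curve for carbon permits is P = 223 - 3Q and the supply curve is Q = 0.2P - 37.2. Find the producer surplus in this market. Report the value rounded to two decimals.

53.48

Rewriting supply in inverse form: P = 186 + 5Q.
Setting demand equal to supply, 37 = 8Q, so Q* = 4.625 and P* = 209.125.
Producer surplus is the triangle above supply below P*: (1/2)(4.625)(209.125 - 186) = (1/2)(4.625)(23.125) = 53.4766.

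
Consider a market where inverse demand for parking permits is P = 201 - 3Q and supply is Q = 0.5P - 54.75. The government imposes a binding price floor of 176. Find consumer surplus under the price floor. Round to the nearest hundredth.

104.17

Rewriting supply in inverse form: P = 109.5 + 2Q.
Free-market equilibrium: 201 - 3Q = 109.5 + 2Q gives Q* = 18.3, P* = 146.1.
At the floor price 176, quantity demanded is (201 - 176)/3 = 8.3333; demand is the short side, so Q = 8.3333 trades at P = 176.
CS is the triangle under demand above 176: (1/2)(8.3333)(201 - 176) = 104.1667.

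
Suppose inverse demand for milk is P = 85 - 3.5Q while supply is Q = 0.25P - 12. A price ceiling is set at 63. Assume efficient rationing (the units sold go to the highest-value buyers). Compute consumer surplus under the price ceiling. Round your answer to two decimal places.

Rewriting supply in inverse form: P = 48 + 4Q.
Free-market equilibrium: 85 - 3.5Q = 48 + 4Q gives Q* = 4.9333, P* = 67.7333.
At the ceiling price 63, quantity supplied is (63 - 48)/4 = 3.75; supply is the short side, so Q = 3.75 trades at P = 63.
The demand price at Q = 3.75 is 71.875. CS is the trapezoid between demand and 63 over [0, 3.75]: (1/2)[(85 - 63) + (71.875 - 63)](3.75) = 57.8906.

57.89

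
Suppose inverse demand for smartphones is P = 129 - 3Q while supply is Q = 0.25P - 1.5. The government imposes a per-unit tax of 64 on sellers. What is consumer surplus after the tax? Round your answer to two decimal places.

Rewriting supply in inverse form: P = 6 + 4Q.
Pre-tax equilibrium: 129 - 3Q = 6 + 4Q gives Q* = 17.5714, P* = 76.2857.
With the tax, sellers need 64 more per unit: 129 - 3Q = 6 + 4Q + 64, so Q_t = 8.4286. Buyers pay P_b = 103.7143; sellers receive P_s = P_b - 64 = 39.7143.
Consumer surplus is the triangle under demand above P_b: (1/2)(8.4286)(129 - 103.7143) = 106.5612.

106.56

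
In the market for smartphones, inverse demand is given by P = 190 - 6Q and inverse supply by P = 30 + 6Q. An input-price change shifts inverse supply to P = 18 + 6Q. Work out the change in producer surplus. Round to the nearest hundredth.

83.00

Initial equilibrium: Q_0 = 13.3333, P_0 = 110; CS_0 = (1/2)(13.3333)(80) = 533.3333, PS_0 = (1/2)(13.3333)(80) = 533.3333.
New equilibrium: 190 - 6Q = 18 + 6Q gives Q_1 = 14.3333, P_1 = 104; CS_1 = 616.3333, PS_1 = 616.3333.
Change in producer surplus = 616.3333 - 533.3333 = 83.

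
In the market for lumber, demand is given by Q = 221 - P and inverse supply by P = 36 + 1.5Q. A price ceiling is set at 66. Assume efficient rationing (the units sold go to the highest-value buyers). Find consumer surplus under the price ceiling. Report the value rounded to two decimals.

2900.00

Rewriting demand in inverse form: P = 221 - Q.
Without the control, 221 - Q = 36 + 1.5Q so Q* = 74 and P* = 147.
At P = 66, sellers supply (66 - 36)/1.5 = 20 while buyers want more, so the quantity traded is 20 at price 66.
The demand price at Q = 20 is 201. CS is the trapezoid between demand and 66 over [0, 20]: (1/2)[(221 - 66) + (201 - 66)](20) = 2900.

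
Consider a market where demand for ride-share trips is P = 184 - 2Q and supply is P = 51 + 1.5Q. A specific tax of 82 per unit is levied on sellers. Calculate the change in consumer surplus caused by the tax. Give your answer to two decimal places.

-1231.67

Pre-tax equilibrium: 184 - 2Q = 51 + 1.5Q gives Q* = 38, P* = 108.
With the tax, sellers need 82 more per unit: 184 - 2Q = 51 + 1.5Q + 82, so Q_t = 14.5714. Buyers pay P_b = 154.8571; sellers receive P_s = P_b - 82 = 72.8571.
Consumers lose the trapezoid between P* and P_b out to Q_t plus the triangle from Q_t to Q*: change in CS = 212.3265 - 1444 = -1231.6735.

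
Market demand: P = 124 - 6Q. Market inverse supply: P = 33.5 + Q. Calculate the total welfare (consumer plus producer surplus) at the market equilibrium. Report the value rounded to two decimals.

585.02

Setting demand equal to supply, 90.5 = 7Q, so Q* = 12.9286 and P* = 46.4286.
CS = (1/2)(12.9286)(77.5714) = 501.4439 and PS = (1/2)(12.9286)(12.9286) = 83.574, so total surplus = 585.0179.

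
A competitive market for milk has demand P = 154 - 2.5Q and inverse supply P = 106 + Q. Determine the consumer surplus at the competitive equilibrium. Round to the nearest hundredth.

Set 154 - 2.5Q = 106 + Q, which gives 48 = 3.5Q, so Q* = 13.7143 and P* = 154 - 2.5(13.7143) = 119.7143.
The demand choke price is 154, so CS = (1/2)(Q*)(154 - P*) = (1/2)(13.7143)(34.2857) = 235.102.

235.10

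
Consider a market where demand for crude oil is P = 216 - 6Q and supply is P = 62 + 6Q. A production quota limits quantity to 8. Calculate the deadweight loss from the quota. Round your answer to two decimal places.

Unrestricted equilibrium: Q* = (216 - 62)/(6 + 6) = 12.8333.
At Q = 8 the demand price is 216 - 6(8) = 168 and the supply price is 62 + 6(8) = 110.
Deadweight loss is the triangle between the curves from 8 to 12.8333: (1/2)(168 - 110)(12.8333 - 8) = 140.1667.

140.17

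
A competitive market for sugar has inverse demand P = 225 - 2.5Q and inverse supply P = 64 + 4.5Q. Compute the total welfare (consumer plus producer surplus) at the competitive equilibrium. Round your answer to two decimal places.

1851.50

Equilibrium: 225 - 2.5Q = 64 + 4.5Q, so Q* = 23 and P* = 167.5.
CS = (1/2)(23)(57.5) = 661.25 and PS = (1/2)(23)(103.5) = 1190.25, so total surplus = 1851.5.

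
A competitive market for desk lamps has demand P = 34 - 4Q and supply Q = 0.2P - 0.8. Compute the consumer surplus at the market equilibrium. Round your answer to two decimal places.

22.22

Rewriting supply in inverse form: P = 4 + 5Q.
Equilibrium: 34 - 4Q = 4 + 5Q, so Q* = 3.3333 and P* = 20.6667.
CS is the area between the demand curve and P* from 0 to Q*: (1/2)(3.3333)(13.3333) = 22.2222.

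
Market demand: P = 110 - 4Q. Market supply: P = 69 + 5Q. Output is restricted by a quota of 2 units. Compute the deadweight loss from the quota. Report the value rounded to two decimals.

29.39

Without the quota, 110 - 4Q = 69 + 5Q gives Q* = 4.5556.
At Q = 2 the demand price is 110 - 4(2) = 102 and the supply price is 69 + 5(2) = 79.
DWL = (1/2)(gap between curves at 2) x (Q* - 2) = (1/2)(23)(2.5556) = 29.3889.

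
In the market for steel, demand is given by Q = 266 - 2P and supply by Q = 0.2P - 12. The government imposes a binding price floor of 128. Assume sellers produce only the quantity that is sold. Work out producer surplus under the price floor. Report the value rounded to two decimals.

430.00

Rewriting demand in inverse form: P = 133 - 0.5Q.
Rewriting supply in inverse form: P = 60 + 5Q.
Free-market equilibrium: 133 - 0.5Q = 60 + 5Q gives Q* = 13.2727, P* = 126.3636.
At the floor price 128, quantity demanded is (133 - 128)/0.5 = 10; demand is the short side, so Q = 10 trades at P = 128.
The supply price at Q = 10 is 110. PS is the trapezoid between 128 and supply over [0, 10]: (1/2)[(128 - 60) + (128 - 110)](10) = 430.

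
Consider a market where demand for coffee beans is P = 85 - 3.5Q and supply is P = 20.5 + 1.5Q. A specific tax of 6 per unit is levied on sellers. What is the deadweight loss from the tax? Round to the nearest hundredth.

Pre-tax equilibrium: 85 - 3.5Q = 20.5 + 1.5Q gives Q* = 12.9, P* = 39.85.
A tax on sellers shifts supply up by 6: 85 - 3.5Q = 20.5 + 1.5Q + 6, so Q_t = 11.7. Buyers pay P_b = 44.05; sellers receive P_s = P_b - 6 = 38.05.
Deadweight loss is the triangle between the curves from Q_t to Q*: (1/2)(12.9 - 11.7)(6) = 3.6.

3.60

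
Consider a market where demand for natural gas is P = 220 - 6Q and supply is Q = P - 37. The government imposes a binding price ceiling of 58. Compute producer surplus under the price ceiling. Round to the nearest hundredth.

Rewriting supply in inverse form: P = 37 + Q.
Without the control, 220 - 6Q = 37 + Q so Q* = 26.1429 and P* = 63.1429.
At the ceiling price 58, quantity supplied is (58 - 37)/1 = 21; supply is the short side, so Q = 21 trades at P = 58.
PS is the triangle above supply below 58: (1/2)(21)(58 - 37) = 220.5.

220.50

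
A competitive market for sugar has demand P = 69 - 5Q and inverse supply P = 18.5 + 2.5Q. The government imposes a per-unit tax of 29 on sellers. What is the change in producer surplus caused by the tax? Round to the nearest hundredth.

Pre-tax equilibrium: 69 - 5Q = 18.5 + 2.5Q gives Q* = 6.7333, P* = 35.3333.
A tax on sellers shifts supply up by 29: 69 - 5Q = 18.5 + 2.5Q + 29, so Q_t = 2.8667. Buyers pay P_b = 54.6667; sellers receive P_s = P_b - 29 = 25.6667.
Producers lose the trapezoid between P_s and P* out to Q_t plus the triangle from Q_t to Q*: change in PS = 10.2722 - 56.6722 = -46.4.

-46.40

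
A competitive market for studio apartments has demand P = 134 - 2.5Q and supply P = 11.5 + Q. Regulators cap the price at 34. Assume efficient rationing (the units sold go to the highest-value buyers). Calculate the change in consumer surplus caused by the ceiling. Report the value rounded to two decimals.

85.94

Free-market equilibrium: 134 - 2.5Q = 11.5 + Q gives Q* = 35, P* = 46.5.
At the ceiling price 34, quantity supplied is (34 - 11.5)/1 = 22.5; supply is the short side, so Q = 22.5 trades at P = 34.
CS goes from (1/2)(35)(87.5) = 1531.25 to 1617.1875 (computed as (134 - 34)(22.5) - (1/2)(2.5)(22.5)^2), a change of 85.9375.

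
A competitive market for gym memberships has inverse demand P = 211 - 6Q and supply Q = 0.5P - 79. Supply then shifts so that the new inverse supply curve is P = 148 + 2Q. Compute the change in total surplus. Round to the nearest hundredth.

Rewriting supply in inverse form: P = 158 + 2Q.
Initial equilibrium: Q_0 = 6.625, P_0 = 171.25; CS_0 = (1/2)(6.625)(39.75) = 131.6719, PS_0 = (1/2)(6.625)(13.25) = 43.8906.
New equilibrium: 211 - 6Q = 148 + 2Q gives Q_1 = 7.875, P_1 = 163.75; CS_1 = 186.0469, PS_1 = 62.0156.
Change in total surplus = (186.0469 + 62.0156) - (131.6719 + 43.8906) = 72.5.

72.50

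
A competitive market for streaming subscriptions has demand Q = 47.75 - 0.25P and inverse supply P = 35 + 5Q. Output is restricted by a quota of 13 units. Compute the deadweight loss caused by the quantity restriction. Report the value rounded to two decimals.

Rewriting demand in inverse form: P = 191 - 4Q.
Unrestricted equilibrium: Q* = (191 - 35)/(4 + 5) = 17.3333.
At Q = 13 the demand price is 191 - 4(13) = 139 and the supply price is 35 + 5(13) = 100.
Deadweight loss is the triangle between the curves from 13 to 17.3333: (1/2)(139 - 100)(17.3333 - 13) = 84.5.

84.50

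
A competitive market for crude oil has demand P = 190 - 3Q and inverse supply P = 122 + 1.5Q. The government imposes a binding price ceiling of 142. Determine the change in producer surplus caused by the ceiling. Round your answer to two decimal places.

Without the control, 190 - 3Q = 122 + 1.5Q so Q* = 15.1111 and P* = 144.6667.
At the ceiling price 142, quantity supplied is (142 - 122)/1.5 = 13.3333; supply is the short side, so Q = 13.3333 trades at P = 142.
PS goes from (1/2)(15.1111)(22.6667) = 171.2593 to 133.3333 (computed as (142 - 122)(13.3333) - (1/2)(1.5)(13.3333)^2), a change of -37.9259.

-37.93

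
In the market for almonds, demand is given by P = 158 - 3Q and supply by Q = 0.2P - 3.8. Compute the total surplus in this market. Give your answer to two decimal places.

1207.56

Rewriting supply in inverse form: P = 19 + 5Q.
Equilibrium: 158 - 3Q = 19 + 5Q, so Q* = 17.375 and P* = 105.875.
Total surplus is the full triangle between the curves from 0 to Q*: (1/2)(17.375)(158 - 19) = 1207.5625.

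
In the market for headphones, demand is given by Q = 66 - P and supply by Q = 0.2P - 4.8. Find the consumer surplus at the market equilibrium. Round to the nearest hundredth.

Rewriting demand in inverse form: P = 66 - Q.
Rewriting supply in inverse form: P = 24 + 5Q.
Set 66 - Q = 24 + 5Q, which gives 42 = 6Q, so Q* = 7 and P* = 66 - (7) = 59.
Consumer surplus is the triangle under demand above P*: (1/2)(7)(66 - 59) = (1/2)(7)(7) = 24.5.

24.50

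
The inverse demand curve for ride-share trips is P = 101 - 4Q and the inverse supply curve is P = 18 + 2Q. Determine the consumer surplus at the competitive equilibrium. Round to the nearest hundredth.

382.72

Set 101 - 4Q = 18 + 2Q, which gives 83 = 6Q, so Q* = 13.8333 and P* = 101 - 4(13.8333) = 45.6667.
CS is the area between the demand curve and P* from 0 to Q*: (1/2)(13.8333)(55.3333) = 382.7222.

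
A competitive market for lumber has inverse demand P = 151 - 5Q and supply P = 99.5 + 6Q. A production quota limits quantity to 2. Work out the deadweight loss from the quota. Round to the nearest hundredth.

Without the quota, 151 - 5Q = 99.5 + 6Q gives Q* = 4.6818.
At Q = 2 the demand price is 151 - 5(2) = 141 and the supply price is 99.5 + 6(2) = 111.5.
Deadweight loss is the triangle between the curves from 2 to 4.6818: (1/2)(141 - 111.5)(4.6818 - 2) = 39.5568.

39.56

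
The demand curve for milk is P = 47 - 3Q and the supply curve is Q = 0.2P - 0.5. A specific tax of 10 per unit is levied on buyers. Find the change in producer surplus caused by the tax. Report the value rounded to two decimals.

-30.86

Rewriting supply in inverse form: P = 2.5 + 5Q.
Pre-tax equilibrium: 47 - 3Q = 2.5 + 5Q gives Q* = 5.5625, P* = 30.3125.
With the tax, buyers' net willingness to pay falls by 10: (47 - 10) - 3Q = 2.5 + 5Q, so Q_t = 4.3125. Buyers pay P_b = 34.0625; sellers receive P_s = P_b - 10 = 24.0625.
Producers lose the trapezoid between P_s and P* out to Q_t plus the triangle from Q_t to Q*: change in PS = 46.4941 - 77.3535 = -30.8594.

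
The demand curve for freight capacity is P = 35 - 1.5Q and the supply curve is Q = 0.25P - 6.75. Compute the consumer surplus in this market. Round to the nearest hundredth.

Rewriting supply in inverse form: P = 27 + 4Q.
Set 35 - 1.5Q = 27 + 4Q, which gives 8 = 5.5Q, so Q* = 1.4545 and P* = 35 - 1.5(1.4545) = 32.8182.
Consumer surplus is the triangle under demand above P*: (1/2)(1.4545)(35 - 32.8182) = (1/2)(1.4545)(2.1818) = 1.5868.

1.59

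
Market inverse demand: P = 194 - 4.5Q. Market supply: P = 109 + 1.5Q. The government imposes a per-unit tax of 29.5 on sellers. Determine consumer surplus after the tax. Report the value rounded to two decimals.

Without the tax, 194 - 4.5Q = 109 + 1.5Q so Q* = 14.1667 and P* = 130.25.
With the tax, sellers need 29.5 more per unit: 194 - 4.5Q = 109 + 1.5Q + 29.5, so Q_t = 9.25. Buyers pay P_b = 152.375; sellers receive P_s = P_b - 29.5 = 122.875.
Consumer surplus is the triangle under demand above P_b: (1/2)(9.25)(194 - 152.375) = 192.5156.

192.52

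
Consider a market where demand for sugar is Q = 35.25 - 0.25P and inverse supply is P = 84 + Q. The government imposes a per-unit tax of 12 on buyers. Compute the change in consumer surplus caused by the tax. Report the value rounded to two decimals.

-97.92

Rewriting demand in inverse form: P = 141 - 4Q.
Pre-tax equilibrium: 141 - 4Q = 84 + Q gives Q* = 11.4, P* = 95.4.
A tax on buyers shifts demand down by 12: (141 - 12) - 4Q = 84 + Q, so Q_t = 9. Buyers pay P_b = 105; sellers receive P_s = P_b - 12 = 93.
CS falls from (1/2)(11.4)(45.6) = 259.92 to (1/2)(9)(36) = 162, a change of -97.92.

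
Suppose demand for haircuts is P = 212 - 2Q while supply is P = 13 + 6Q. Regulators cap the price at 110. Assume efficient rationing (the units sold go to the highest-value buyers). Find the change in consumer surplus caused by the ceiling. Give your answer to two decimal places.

Without the control, 212 - 2Q = 13 + 6Q so Q* = 24.875 and P* = 162.25.
At P = 110, sellers supply (110 - 13)/6 = 16.1667 while buyers want more, so the quantity traded is 16.1667 at price 110.
CS goes from (1/2)(24.875)(49.75) = 618.7656 to 1387.6389 (computed as (212 - 110)(16.1667) - (1/2)(2)(16.1667)^2), a change of 768.8733.

768.87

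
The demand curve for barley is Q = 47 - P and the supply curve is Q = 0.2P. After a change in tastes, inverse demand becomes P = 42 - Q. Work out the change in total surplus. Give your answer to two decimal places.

-37.08

Rewriting demand in inverse form: P = 47 - Q.
Rewriting supply in inverse form: P = 5Q.
Initial equilibrium: Q_0 = 7.8333, P_0 = 39.1667; CS_0 = (1/2)(7.8333)(7.8333) = 30.6806, PS_0 = (1/2)(7.8333)(39.1667) = 153.4028.
New equilibrium: 42 - Q = 5Q gives Q_1 = 7, P_1 = 35; CS_1 = 24.5, PS_1 = 122.5.
Change in total surplus = (24.5 + 122.5) - (30.6806 + 153.4028) = -37.0833.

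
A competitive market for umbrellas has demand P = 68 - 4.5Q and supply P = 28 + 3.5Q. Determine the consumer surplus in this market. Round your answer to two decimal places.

Equilibrium: 68 - 4.5Q = 28 + 3.5Q, so Q* = 5 and P* = 45.5.
CS is the area between the demand curve and P* from 0 to Q*: (1/2)(5)(22.5) = 56.25.

56.25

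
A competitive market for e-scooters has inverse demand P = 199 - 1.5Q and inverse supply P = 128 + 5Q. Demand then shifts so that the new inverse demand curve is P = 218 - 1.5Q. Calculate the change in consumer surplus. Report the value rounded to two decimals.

54.30

Initial equilibrium: Q_0 = 10.9231, P_0 = 182.6154; CS_0 = (1/2)(10.9231)(16.3846) = 89.4852, PS_0 = (1/2)(10.9231)(54.6154) = 298.284.
New equilibrium: 218 - 1.5Q = 128 + 5Q gives Q_1 = 13.8462, P_1 = 197.2308; CS_1 = 143.787, PS_1 = 479.2899.
Change in consumer surplus = 143.787 - 89.4852 = 54.3018.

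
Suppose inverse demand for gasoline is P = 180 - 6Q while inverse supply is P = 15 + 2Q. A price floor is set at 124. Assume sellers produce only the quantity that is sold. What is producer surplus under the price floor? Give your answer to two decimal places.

930.22

Free-market equilibrium: 180 - 6Q = 15 + 2Q gives Q* = 20.625, P* = 56.25.
At P = 124, buyers demand (180 - 124)/6 = 9.3333 while sellers would supply more, so the quantity traded is 9.3333 at price 124.
The supply price at Q = 9.3333 is 33.6667. PS is the trapezoid between 124 and supply over [0, 9.3333]: (1/2)[(124 - 15) + (124 - 33.6667)](9.3333) = 930.2222.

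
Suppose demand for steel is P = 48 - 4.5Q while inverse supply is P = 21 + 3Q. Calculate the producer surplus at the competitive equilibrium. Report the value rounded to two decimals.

19.44

Set 48 - 4.5Q = 21 + 3Q, which gives 27 = 7.5Q, so Q* = 3.6 and P* = 48 - 4.5(3.6) = 31.8.
Producer surplus is the triangle above supply below P*: (1/2)(3.6)(31.8 - 21) = (1/2)(3.6)(10.8) = 19.44.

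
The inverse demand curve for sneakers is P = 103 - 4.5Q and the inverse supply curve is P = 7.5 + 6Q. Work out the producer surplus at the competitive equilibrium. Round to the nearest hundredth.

Set 103 - 4.5Q = 7.5 + 6Q, which gives 95.5 = 10.5Q, so Q* = 9.0952 and P* = 103 - 4.5(9.0952) = 62.0714.
Producer surplus is the triangle above supply below P*: (1/2)(9.0952)(62.0714 - 7.5) = (1/2)(9.0952)(54.5714) = 248.1701.

248.17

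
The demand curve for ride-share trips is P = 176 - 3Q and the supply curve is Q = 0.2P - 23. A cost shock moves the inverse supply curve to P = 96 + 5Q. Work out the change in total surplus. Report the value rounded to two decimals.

167.44

Rewriting supply in inverse form: P = 115 + 5Q.
Initial equilibrium: Q_0 = 7.625, P_0 = 153.125; CS_0 = (1/2)(7.625)(22.875) = 87.2109, PS_0 = (1/2)(7.625)(38.125) = 145.3516.
New equilibrium: 176 - 3Q = 96 + 5Q gives Q_1 = 10, P_1 = 146; CS_1 = 150, PS_1 = 250.
Change in total surplus = (150 + 250) - (87.2109 + 145.3516) = 167.4375.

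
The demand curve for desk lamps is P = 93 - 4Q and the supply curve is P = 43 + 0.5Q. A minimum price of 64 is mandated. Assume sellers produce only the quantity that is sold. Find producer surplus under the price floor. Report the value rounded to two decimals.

Free-market equilibrium: 93 - 4Q = 43 + 0.5Q gives Q* = 11.1111, P* = 48.5556.
At the floor price 64, quantity demanded is (93 - 64)/4 = 7.25; demand is the short side, so Q = 7.25 trades at P = 64.
The supply price at Q = 7.25 is 46.625. PS is the trapezoid between 64 and supply over [0, 7.25]: (1/2)[(64 - 43) + (64 - 46.625)](7.25) = 139.1094.

139.11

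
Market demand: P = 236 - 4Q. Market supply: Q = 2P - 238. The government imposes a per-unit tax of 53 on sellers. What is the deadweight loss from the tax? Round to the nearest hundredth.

Rewriting supply in inverse form: P = 119 + 0.5Q.
Without the tax, 236 - 4Q = 119 + 0.5Q so Q* = 26 and P* = 132.
A tax on sellers shifts supply up by 53: 236 - 4Q = 119 + 0.5Q + 53, so Q_t = 14.2222. Buyers pay P_b = 179.1111; sellers receive P_s = P_b - 53 = 126.1111.
Deadweight loss is the triangle between the curves from Q_t to Q*: (1/2)(26 - 14.2222)(53) = 312.1111.

312.11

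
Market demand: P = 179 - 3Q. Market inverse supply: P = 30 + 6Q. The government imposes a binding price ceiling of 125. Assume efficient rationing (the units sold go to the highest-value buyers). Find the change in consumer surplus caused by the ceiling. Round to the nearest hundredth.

67.83

Without the control, 179 - 3Q = 30 + 6Q so Q* = 16.5556 and P* = 129.3333.
At P = 125, sellers supply (125 - 30)/6 = 15.8333 while buyers want more, so the quantity traded is 15.8333 at price 125.
CS goes from (1/2)(16.5556)(49.6667) = 411.1296 to 478.9583 (computed as (179 - 125)(15.8333) - (1/2)(3)(15.8333)^2), a change of 67.8287.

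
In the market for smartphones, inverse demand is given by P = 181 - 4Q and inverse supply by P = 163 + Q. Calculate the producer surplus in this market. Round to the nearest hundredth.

6.48

Equilibrium: 181 - 4Q = 163 + Q, so Q* = 3.6 and P* = 166.6.
The supply curve's price intercept is 163, so PS = (1/2)(Q*)(P* - 163) = (1/2)(3.6)(3.6) = 6.48.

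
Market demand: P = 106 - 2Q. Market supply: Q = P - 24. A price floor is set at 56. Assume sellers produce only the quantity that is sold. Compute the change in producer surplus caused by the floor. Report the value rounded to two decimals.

113.94

Rewriting supply in inverse form: P = 24 + Q.
Without the control, 106 - 2Q = 24 + Q so Q* = 27.3333 and P* = 51.3333.
At P = 56, buyers demand (106 - 56)/2 = 25 while sellers would supply more, so the quantity traded is 25 at price 56.
PS goes from (1/2)(27.3333)(27.3333) = 373.5556 to 487.5 (computed as (56 - 24)(25) - (1/2)(1)(25)^2), a change of 113.9444.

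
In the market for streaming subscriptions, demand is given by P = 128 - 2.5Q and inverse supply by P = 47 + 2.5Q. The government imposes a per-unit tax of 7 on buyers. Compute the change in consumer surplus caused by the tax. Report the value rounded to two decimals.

-54.25

Without the tax, 128 - 2.5Q = 47 + 2.5Q so Q* = 16.2 and P* = 87.5.
With the tax, buyers' net willingness to pay falls by 7: (128 - 7) - 2.5Q = 47 + 2.5Q, so Q_t = 14.8. Buyers pay P_b = 91; sellers receive P_s = P_b - 7 = 84.
Consumers lose the trapezoid between P* and P_b out to Q_t plus the triangle from Q_t to Q*: change in CS = 273.8 - 328.05 = -54.25.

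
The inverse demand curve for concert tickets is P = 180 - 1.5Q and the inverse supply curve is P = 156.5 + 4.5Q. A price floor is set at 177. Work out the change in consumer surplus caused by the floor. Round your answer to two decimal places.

-8.51

Free-market equilibrium: 180 - 1.5Q = 156.5 + 4.5Q gives Q* = 3.9167, P* = 174.125.
At P = 177, buyers demand (180 - 177)/1.5 = 2 while sellers would supply more, so the quantity traded is 2 at price 177.
CS goes from (1/2)(3.9167)(5.875) = 11.5052 to 3 (computed as (180 - 177)(2) - (1/2)(1.5)(2)^2), a change of -8.5052.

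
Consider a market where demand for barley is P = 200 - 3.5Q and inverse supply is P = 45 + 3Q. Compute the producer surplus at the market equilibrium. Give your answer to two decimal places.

852.96

Equilibrium: 200 - 3.5Q = 45 + 3Q, so Q* = 23.8462 and P* = 116.5385.
The supply curve's price intercept is 45, so PS = (1/2)(Q*)(P* - 45) = (1/2)(23.8462)(71.5385) = 852.9586.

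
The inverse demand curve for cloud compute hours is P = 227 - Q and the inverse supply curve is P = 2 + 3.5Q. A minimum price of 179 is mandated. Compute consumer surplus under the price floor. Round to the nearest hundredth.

1152.00

Without the control, 227 - Q = 2 + 3.5Q so Q* = 50 and P* = 177.
At the floor price 179, quantity demanded is (227 - 179)/1 = 48; demand is the short side, so Q = 48 trades at P = 179.
CS is the triangle under demand above 179: (1/2)(48)(227 - 179) = 1152.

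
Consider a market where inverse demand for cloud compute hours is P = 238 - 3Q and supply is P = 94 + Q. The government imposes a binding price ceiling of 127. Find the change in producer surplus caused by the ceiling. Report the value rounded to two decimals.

-103.50

Free-market equilibrium: 238 - 3Q = 94 + Q gives Q* = 36, P* = 130.
At the ceiling price 127, quantity supplied is (127 - 94)/1 = 33; supply is the short side, so Q = 33 trades at P = 127.
PS goes from (1/2)(36)(36) = 648 to 544.5 (computed as (127 - 94)(33) - (1/2)(1)(33)^2), a change of -103.5.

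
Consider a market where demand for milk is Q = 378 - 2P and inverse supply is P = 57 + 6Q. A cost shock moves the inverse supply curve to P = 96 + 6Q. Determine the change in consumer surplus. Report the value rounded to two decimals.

-51.92

Rewriting demand in inverse form: P = 189 - 0.5Q.
Initial equilibrium: Q_0 = 20.3077, P_0 = 178.8462; CS_0 = (1/2)(20.3077)(10.1538) = 103.1006, PS_0 = (1/2)(20.3077)(121.8462) = 1237.2071.
New equilibrium: 189 - 0.5Q = 96 + 6Q gives Q_1 = 14.3077, P_1 = 181.8462; CS_1 = 51.1775, PS_1 = 614.1302.
Change in consumer surplus = 51.1775 - 103.1006 = -51.9231.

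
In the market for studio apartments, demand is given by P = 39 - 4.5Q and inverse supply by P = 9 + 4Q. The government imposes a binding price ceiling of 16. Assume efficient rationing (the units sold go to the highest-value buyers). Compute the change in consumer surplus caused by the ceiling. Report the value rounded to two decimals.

5.33

Without the control, 39 - 4.5Q = 9 + 4Q so Q* = 3.5294 and P* = 23.1176.
At P = 16, sellers supply (16 - 9)/4 = 1.75 while buyers want more, so the quantity traded is 1.75 at price 16.
CS goes from (1/2)(3.5294)(15.8824) = 28.0277 to 33.3594 (computed as (39 - 16)(1.75) - (1/2)(4.5)(1.75)^2), a change of 5.3317.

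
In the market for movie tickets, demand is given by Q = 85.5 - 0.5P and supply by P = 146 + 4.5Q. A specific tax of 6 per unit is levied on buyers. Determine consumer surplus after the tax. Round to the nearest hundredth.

8.54

Rewriting demand in inverse form: P = 171 - 2Q.
Pre-tax equilibrium: 171 - 2Q = 146 + 4.5Q gives Q* = 3.8462, P* = 163.3077.
With the tax, buyers' net willingness to pay falls by 6: (171 - 6) - 2Q = 146 + 4.5Q, so Q_t = 2.9231. Buyers pay P_b = 165.1538; sellers receive P_s = P_b - 6 = 159.1538.
CS = (1/2)(Q_t)(171 - P_b) = (1/2)(2.9231)(5.8462) = 8.5444.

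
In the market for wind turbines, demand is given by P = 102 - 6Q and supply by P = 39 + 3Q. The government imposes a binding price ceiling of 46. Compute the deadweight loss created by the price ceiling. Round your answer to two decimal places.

98.00

Without the control, 102 - 6Q = 39 + 3Q so Q* = 7 and P* = 60.
At P = 46, sellers supply (46 - 39)/3 = 2.3333 while buyers want more, so the quantity traded is 2.3333 at price 46.
At Q = 2.3333 the demand price is 88 and the supply price is 46. Deadweight loss is the triangle between the curves from 2.3333 to 7: (1/2)(88 - 46)(7 - 2.3333) = 98.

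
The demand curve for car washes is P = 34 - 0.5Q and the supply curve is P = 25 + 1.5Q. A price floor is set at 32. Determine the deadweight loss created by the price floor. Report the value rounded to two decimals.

0.25

Free-market equilibrium: 34 - 0.5Q = 25 + 1.5Q gives Q* = 4.5, P* = 31.75.
At P = 32, buyers demand (34 - 32)/0.5 = 4 while sellers would supply more, so the quantity traded is 4 at price 32.
At Q = 4 the demand price is 32 and the supply price is 31. Deadweight loss is the triangle between the curves from 4 to 4.5: (1/2)(32 - 31)(4.5 - 4) = 0.25.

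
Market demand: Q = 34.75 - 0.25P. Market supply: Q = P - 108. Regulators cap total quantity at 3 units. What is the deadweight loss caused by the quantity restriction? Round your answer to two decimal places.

25.60

Rewriting demand in inverse form: P = 139 - 4Q.
Rewriting supply in inverse form: P = 108 + Q.
Without the quota, 139 - 4Q = 108 + Q gives Q* = 6.2.
At Q = 3 the demand price is 139 - 4(3) = 127 and the supply price is 108 + (3) = 111.
DWL = (1/2)(gap between curves at 3) x (Q* - 3) = (1/2)(16)(3.2) = 25.6.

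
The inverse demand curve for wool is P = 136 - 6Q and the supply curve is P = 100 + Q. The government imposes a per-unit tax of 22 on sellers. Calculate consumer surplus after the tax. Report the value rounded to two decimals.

12.00

Without the tax, 136 - 6Q = 100 + Q so Q* = 5.1429 and P* = 105.1429.
With the tax, sellers need 22 more per unit: 136 - 6Q = 100 + Q + 22, so Q_t = 2. Buyers pay P_b = 124; sellers receive P_s = P_b - 22 = 102.
CS = (1/2)(Q_t)(136 - P_b) = (1/2)(2)(12) = 12.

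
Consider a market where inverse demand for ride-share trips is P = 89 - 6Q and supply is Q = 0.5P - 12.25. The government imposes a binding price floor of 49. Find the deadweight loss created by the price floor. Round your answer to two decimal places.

7.79

Rewriting supply in inverse form: P = 24.5 + 2Q.
Free-market equilibrium: 89 - 6Q = 24.5 + 2Q gives Q* = 8.0625, P* = 40.625.
At the floor price 49, quantity demanded is (89 - 49)/6 = 6.6667; demand is the short side, so Q = 6.6667 trades at P = 49.
At Q = 6.6667 the demand price is 49 and the supply price is 37.8333. Deadweight loss is the triangle between the curves from 6.6667 to 8.0625: (1/2)(49 - 37.8333)(8.0625 - 6.6667) = 7.7934.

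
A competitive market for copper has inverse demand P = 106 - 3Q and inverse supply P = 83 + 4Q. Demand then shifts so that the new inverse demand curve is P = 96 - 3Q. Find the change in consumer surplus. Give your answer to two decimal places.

Initial equilibrium: Q_0 = 3.2857, P_0 = 96.1429; CS_0 = (1/2)(3.2857)(9.8571) = 16.1939, PS_0 = (1/2)(3.2857)(13.1429) = 21.5918.
New equilibrium: 96 - 3Q = 83 + 4Q gives Q_1 = 1.8571, P_1 = 90.4286; CS_1 = 5.1735, PS_1 = 6.898.
Change in consumer surplus = 5.1735 - 16.1939 = -11.0204.

-11.02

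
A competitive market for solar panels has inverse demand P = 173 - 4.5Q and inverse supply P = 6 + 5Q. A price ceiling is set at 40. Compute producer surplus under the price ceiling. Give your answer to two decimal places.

Without the control, 173 - 4.5Q = 6 + 5Q so Q* = 17.5789 and P* = 93.8947.
At the ceiling price 40, quantity supplied is (40 - 6)/5 = 6.8; supply is the short side, so Q = 6.8 trades at P = 40.
PS is the triangle above supply below 40: (1/2)(6.8)(40 - 6) = 115.6.

115.60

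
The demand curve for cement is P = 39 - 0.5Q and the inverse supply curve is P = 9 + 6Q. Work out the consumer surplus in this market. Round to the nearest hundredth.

5.33

Setting demand equal to supply, 30 = 6.5Q, so Q* = 4.6154 and P* = 36.6923.
The demand choke price is 39, so CS = (1/2)(Q*)(39 - P*) = (1/2)(4.6154)(2.3077) = 5.3254.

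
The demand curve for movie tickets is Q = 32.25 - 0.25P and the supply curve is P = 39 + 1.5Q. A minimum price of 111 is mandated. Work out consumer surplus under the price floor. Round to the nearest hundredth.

Rewriting demand in inverse form: P = 129 - 4Q.
Free-market equilibrium: 129 - 4Q = 39 + 1.5Q gives Q* = 16.3636, P* = 63.5455.
At P = 111, buyers demand (129 - 111)/4 = 4.5 while sellers would supply more, so the quantity traded is 4.5 at price 111.
CS is the triangle under demand above 111: (1/2)(4.5)(129 - 111) = 40.5.

40.50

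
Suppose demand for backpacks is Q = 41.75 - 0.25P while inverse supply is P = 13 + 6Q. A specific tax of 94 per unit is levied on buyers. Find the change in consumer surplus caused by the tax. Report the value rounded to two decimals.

-402.32

Rewriting demand in inverse form: P = 167 - 4Q.
Without the tax, 167 - 4Q = 13 + 6Q so Q* = 15.4 and P* = 105.4.
With the tax, buyers' net willingness to pay falls by 94: (167 - 94) - 4Q = 13 + 6Q, so Q_t = 6. Buyers pay P_b = 143; sellers receive P_s = P_b - 94 = 49.
CS falls from (1/2)(15.4)(61.6) = 474.32 to (1/2)(6)(24) = 72, a change of -402.32.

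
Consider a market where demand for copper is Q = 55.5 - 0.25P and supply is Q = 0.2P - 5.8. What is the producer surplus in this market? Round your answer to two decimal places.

1149.66

Rewriting demand in inverse form: P = 222 - 4Q.
Rewriting supply in inverse form: P = 29 + 5Q.
Equilibrium: 222 - 4Q = 29 + 5Q, so Q* = 21.4444 and P* = 136.2222.
PS is the area between P* and the supply curve from 0 to Q*: (1/2)(21.4444)(107.2222) = 1149.6605.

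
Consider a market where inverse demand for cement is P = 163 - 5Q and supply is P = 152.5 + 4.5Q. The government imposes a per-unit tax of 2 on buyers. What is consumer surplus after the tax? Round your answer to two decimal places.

2.00

Without the tax, 163 - 5Q = 152.5 + 4.5Q so Q* = 1.1053 and P* = 157.4737.
A tax on buyers shifts demand down by 2: (163 - 2) - 5Q = 152.5 + 4.5Q, so Q_t = 0.8947. Buyers pay P_b = 158.5263; sellers receive P_s = P_b - 2 = 156.5263.
CS = (1/2)(Q_t)(163 - P_b) = (1/2)(0.8947)(4.4737) = 2.0014.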